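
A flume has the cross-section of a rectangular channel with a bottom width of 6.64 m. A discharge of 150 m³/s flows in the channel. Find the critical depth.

y_c = 3.73 m

For a rectangular channel, critical depth y_c = (q²/g)^(1/3) where q = Q/b = 150/6.64 = 22.59 m²/s.
So y_c = (22.59²/9.81)^(1/3) = 3.73 m.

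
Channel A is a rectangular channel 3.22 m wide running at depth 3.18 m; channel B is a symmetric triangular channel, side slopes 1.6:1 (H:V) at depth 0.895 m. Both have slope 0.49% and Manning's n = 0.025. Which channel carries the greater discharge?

Channel A: Flow area A = b·y = 3.22 × 3.18 = 10.24 m². Wetted perimeter P = b + 2y = 3.22 + 2×3.18 = 9.58 m. Hydraulic radius R = A/P = 10.24/9.58 = 1.069 m. Q_A = (1/0.025)·10.24·1.069^(2/3)·√0.0049 = 29.97 m³/s.
Channel B: For a triangular section with side slope z = 1.6: A = zy² = 1.6×0.895² = 1.282 m²; P = 2y√(1+z²) = 2×0.895×1.887 = 3.377 m. Hydraulic radius R = A/P = 1.282/3.377 = 0.3795 m. Q_B = (1/0.025)·1.282·0.3795^(2/3)·√0.0049 = 1.881 m³/s.
Q_A = 29.97 m³/s vs Q_B = 1.881 m³/s, so channel A carries more.

channel A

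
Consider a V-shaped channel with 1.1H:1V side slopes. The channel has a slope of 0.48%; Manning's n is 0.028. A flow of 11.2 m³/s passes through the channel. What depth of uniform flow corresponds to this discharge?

y_n = 2.18 m

Manning's equation rearranged: A R^(2/3) = nQ / (1·√S) = 0.028 × 11.2 / (√0.0048) = 4.526.
Try y = 2.51 m: A R^(2/3) = 6.596 — high.
Try y = 2.18 m: A R^(2/3) = 4.53 — ≈ 4.526.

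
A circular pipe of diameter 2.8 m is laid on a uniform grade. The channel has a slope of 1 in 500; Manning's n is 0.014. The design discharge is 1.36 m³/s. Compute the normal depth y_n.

y_n = 0.56 m

Manning's equation rearranged: A R^(2/3) = nQ / (1·√S) = 0.014 × 1.36 / (√0.002) = 0.4257.
At y = 0.665 m: A R^(2/3) = 0.6005 — high.
At y = 0.453 m: A R^(2/3) = 0.2758 — low.
At y = 0.56 m: A R^(2/3) = 0.4251 — close enough.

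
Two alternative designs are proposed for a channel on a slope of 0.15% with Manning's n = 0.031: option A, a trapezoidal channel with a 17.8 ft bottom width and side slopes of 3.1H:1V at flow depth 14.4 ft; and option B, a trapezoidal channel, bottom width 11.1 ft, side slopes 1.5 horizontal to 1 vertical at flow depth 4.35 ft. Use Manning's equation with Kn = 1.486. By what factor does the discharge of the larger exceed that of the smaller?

Channel A: With bottom width b = 17.8 ft and side slope z = 3.1: A = (b + zy)y = (17.8 + 3.1×14.4)×14.4 = 899.1 ft²; P = b + 2y√(1+z²) = 17.8 + 2×14.4×3.257 = 111.6 ft. Hydraulic radius R = A/P = 899.1/111.6 = 8.056 ft. Q_A = (1.486/0.031)·899.1·8.056^(2/3)·√0.0015 = 6708 ft³/s.
Channel B: With bottom width b = 11.1 ft and side slope z = 1.5: A = (b + zy)y = (11.1 + 1.5×4.35)×4.35 = 76.67 ft²; P = b + 2y√(1+z²) = 11.1 + 2×4.35×1.803 = 26.78 ft. Hydraulic radius R = A/P = 76.67/26.78 = 2.862 ft. Q_B = (1.486/0.031)·76.67·2.862^(2/3)·√0.0015 = 287 ft³/s.
The larger discharge is 6708 ft³/s and the smaller is 287 ft³/s; the ratio is 23.4.

23.4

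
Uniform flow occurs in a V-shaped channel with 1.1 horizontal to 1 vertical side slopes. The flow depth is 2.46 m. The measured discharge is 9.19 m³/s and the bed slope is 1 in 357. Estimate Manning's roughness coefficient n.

For a triangular section with side slope z = 1.1: A = zy² = 1.1×2.46² = 6.657 m²; P = 2y√(1+z²) = 2×2.46×1.487 = 7.314 m.
Hydraulic radius R = A/P = 6.657/7.314 = 0.9101 m.
Rearranging Manning's equation: n = (1/Q) A R^(2/3) S^(1/2) = (1/9.19) × 6.657 × 0.9101^(2/3) × √0.002801 = 0.036.

n = 0.036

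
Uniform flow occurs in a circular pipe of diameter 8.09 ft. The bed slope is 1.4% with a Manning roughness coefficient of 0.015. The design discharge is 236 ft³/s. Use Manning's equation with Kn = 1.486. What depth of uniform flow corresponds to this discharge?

y_n = 2.73 ft

Manning's equation rearranged: A R^(2/3) = nQ / (1.486·√S) = 0.015 × 236 / (1.486 × √0.014) = 20.13.
Trying y = 2.23 ft: A R^(2/3) = 13.65 — low.
Trying y = 2.73 ft: A R^(2/3) = 20.17 — ≈ 20.13.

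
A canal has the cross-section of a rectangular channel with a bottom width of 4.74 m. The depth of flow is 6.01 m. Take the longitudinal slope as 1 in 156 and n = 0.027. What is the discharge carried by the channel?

Q = 120 m³/s

Flow area A = b·y = 4.74 × 6.01 = 28.49 m². Wetted perimeter P = b + 2y = 4.74 + 2×6.01 = 16.76 m.
Hydraulic radius R = A/P = 28.49/16.76 = 1.7 m.
Manning's equation: Q = (1/n) A R^(2/3) S^(1/2) = (1/0.027) × 28.49 × 1.7^(2/3) × 0.00641^(1/2) = 120 m³/s.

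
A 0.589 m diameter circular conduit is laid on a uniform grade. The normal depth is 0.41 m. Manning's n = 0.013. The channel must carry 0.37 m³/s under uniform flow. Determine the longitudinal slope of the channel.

S = 0.0058

For a circular section of diameter D = 0.589 m at depth y = 0.41 m, the central angle is θ = 2 arccos(1 − 2y/D) = 3.948 rad. Then A = (D²/8)(θ − sin θ) = 0.2025 m² and P = Dθ/2 = 1.163 m.
Hydraulic radius R = A/P = 0.2025/1.163 = 0.1742 m.
From Manning's equation, S = [nQ / (1 A R^(2/3))]² = [0.013 × 0.37 / (1 × 0.2025 × 0.1742^(2/3))]² = 0.0058.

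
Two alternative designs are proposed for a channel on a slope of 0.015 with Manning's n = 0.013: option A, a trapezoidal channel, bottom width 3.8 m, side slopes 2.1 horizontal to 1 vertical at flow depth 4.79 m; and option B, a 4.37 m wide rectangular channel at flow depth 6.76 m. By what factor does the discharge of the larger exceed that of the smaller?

Channel A: With bottom width b = 3.8 m and side slope z = 2.1: A = (b + zy)y = (3.8 + 2.1×4.79)×4.79 = 66.38 m²; P = b + 2y√(1+z²) = 3.8 + 2×4.79×2.326 = 26.08 m. Hydraulic radius R = A/P = 66.38/26.08 = 2.545 m. Q_A = (1/0.013)·66.38·2.545^(2/3)·√0.015 = 1166 m³/s.
Channel B: Flow area A = b·y = 4.37 × 6.76 = 29.54 m². Wetted perimeter P = b + 2y = 4.37 + 2×6.76 = 17.89 m. Hydraulic radius R = A/P = 29.54/17.89 = 1.651 m. Q_B = (1/0.013)·29.54·1.651^(2/3)·√0.015 = 388.8 m³/s.
The larger discharge is 1166 m³/s and the smaller is 388.8 m³/s; the ratio is 3.

3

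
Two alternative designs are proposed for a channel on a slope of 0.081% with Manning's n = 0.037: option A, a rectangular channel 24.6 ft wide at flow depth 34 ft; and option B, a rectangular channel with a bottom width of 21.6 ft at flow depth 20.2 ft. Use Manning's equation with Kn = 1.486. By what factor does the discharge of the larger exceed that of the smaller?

2.26

Channel A: Flow area A = b·y = 24.6 × 34 = 836.4 ft². Wetted perimeter P = b + 2y = 24.6 + 2×34 = 92.6 ft. Hydraulic radius R = A/P = 836.4/92.6 = 9.032 ft. Q_A = (1.486/0.037)·836.4·9.032^(2/3)·√0.00081 = 4146 ft³/s.
Channel B: Flow area A = b·y = 21.6 × 20.2 = 436.3 ft². Wetted perimeter P = b + 2y = 21.6 + 2×20.2 = 62 ft. Hydraulic radius R = A/P = 436.3/62 = 7.037 ft. Q_B = (1.486/0.037)·436.3·7.037^(2/3)·√0.00081 = 1832 ft³/s.
The larger discharge is 4146 ft³/s and the smaller is 1832 ft³/s; the ratio is 2.26.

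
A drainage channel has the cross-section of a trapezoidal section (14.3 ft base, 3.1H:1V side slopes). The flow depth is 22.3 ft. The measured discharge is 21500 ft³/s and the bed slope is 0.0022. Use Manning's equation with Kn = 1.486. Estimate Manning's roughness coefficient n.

n = 0.031

With bottom width b = 14.3 ft and side slope z = 3.1: A = (b + zy)y = (14.3 + 3.1×22.3)×22.3 = 1860 ft²; P = b + 2y√(1+z²) = 14.3 + 2×22.3×3.257 = 159.6 ft.
Hydraulic radius R = A/P = 1860/159.6 = 11.66 ft.
Rearranging Manning's equation: n = (1.486/Q) A R^(2/3) S^(1/2) = (1.486/21500) × 1860 × 11.66^(2/3) × √0.0022 = 0.031.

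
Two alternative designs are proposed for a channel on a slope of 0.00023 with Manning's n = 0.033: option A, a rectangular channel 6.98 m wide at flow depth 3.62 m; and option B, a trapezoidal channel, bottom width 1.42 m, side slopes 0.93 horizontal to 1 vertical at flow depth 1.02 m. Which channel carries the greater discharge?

Channel A: Flow area A = b·y = 6.98 × 3.62 = 25.27 m². Wetted perimeter P = b + 2y = 6.98 + 2×3.62 = 14.22 m. Hydraulic radius R = A/P = 25.27/14.22 = 1.777 m. Q_A = (1/0.033)·25.27·1.777^(2/3)·√0.00023 = 17.04 m³/s.
Channel B: With bottom width b = 1.42 m and side slope z = 0.93: A = (b + zy)y = (1.42 + 0.93×1.02)×1.02 = 2.416 m²; P = b + 2y√(1+z²) = 1.42 + 2×1.02×1.366 = 4.206 m. Hydraulic radius R = A/P = 2.416/4.206 = 0.5744 m. Q_B = (1/0.033)·2.416·0.5744^(2/3)·√0.00023 = 0.7672 m³/s.
Q_A = 17.04 m³/s vs Q_B = 0.7672 m³/s, so channel A carries more.

channel A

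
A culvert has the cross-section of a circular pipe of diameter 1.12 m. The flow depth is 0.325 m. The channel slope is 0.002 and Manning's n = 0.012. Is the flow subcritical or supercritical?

subcritical

For a circular section of diameter D = 1.12 m at depth y = 0.325 m, the central angle is θ = 2 arccos(1 − 2y/D) = 2.275 rad. Then A = (D²/8)(θ − sin θ) = 0.2373 m² and P = Dθ/2 = 1.274 m.
Hydraulic radius R = A/P = 0.2373/1.274 = 0.1863 m.
V = (1/n) R^(2/3) √S = (1/0.012) × 0.1863^(2/3) × √0.002 = 1.215 m/s. Hydraulic depth D_h = A/T = 0.2373/1.017 = 0.2335 m.
Froude number Fr = V/√(g·D_h) = 1.215/√(9.81×0.2335) = 0.803, which is less than 1, so the flow is subcritical.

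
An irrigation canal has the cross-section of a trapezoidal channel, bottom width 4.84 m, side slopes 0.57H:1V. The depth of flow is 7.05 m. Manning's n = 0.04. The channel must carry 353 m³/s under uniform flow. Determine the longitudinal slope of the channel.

S = 0.012

With bottom width b = 4.84 m and side slope z = 0.57: A = (b + zy)y = (4.84 + 0.57×7.05)×7.05 = 62.45 m²; P = b + 2y√(1+z²) = 4.84 + 2×7.05×1.151 = 21.07 m.
Hydraulic radius R = A/P = 62.45/21.07 = 2.964 m.
From Manning's equation, S = [nQ / (1 A R^(2/3))]² = [0.04 × 353 / (1 × 62.45 × 2.964^(2/3))]² = 0.012.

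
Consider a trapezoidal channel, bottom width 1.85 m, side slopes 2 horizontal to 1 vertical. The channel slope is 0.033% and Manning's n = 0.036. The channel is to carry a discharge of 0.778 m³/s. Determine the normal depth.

Manning's equation rearranged: A R^(2/3) = nQ / (1·√S) = 0.036 × 0.778 / (√0.00033) = 1.542.
Try y = 0.914 m: A R^(2/3) = 2.301 — over.
Try y = 0.541 m: A R^(2/3) = 0.8198 — short.
Try y = 0.749 m: A R^(2/3) = 1.542 — close enough.

y_n = 0.749 m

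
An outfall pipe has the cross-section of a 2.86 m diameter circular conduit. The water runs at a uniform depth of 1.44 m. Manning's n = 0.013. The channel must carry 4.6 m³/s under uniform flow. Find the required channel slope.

S = 0.000529

For a circular section of diameter D = 2.86 m at depth y = 1.44 m, the central angle is θ = 2 arccos(1 − 2y/D) = 3.156 rad. Then A = (D²/8)(θ − sin θ) = 3.241 m² and P = Dθ/2 = 4.512 m.
Hydraulic radius R = A/P = 3.241/4.512 = 0.7182 m.
From Manning's equation, S = [nQ / (1 A R^(2/3))]² = [0.013 × 4.6 / (1 × 3.241 × 0.7182^(2/3))]² = 0.000529.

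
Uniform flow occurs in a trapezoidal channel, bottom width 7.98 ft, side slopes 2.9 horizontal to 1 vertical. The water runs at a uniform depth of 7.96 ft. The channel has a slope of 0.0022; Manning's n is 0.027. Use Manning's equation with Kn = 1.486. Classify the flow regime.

With bottom width b = 7.98 ft and side slope z = 2.9: A = (b + zy)y = (7.98 + 2.9×7.96)×7.96 = 247.3 ft²; P = b + 2y√(1+z²) = 7.98 + 2×7.96×3.068 = 56.82 ft.
Hydraulic radius R = A/P = 247.3/56.82 = 4.352 ft.
V = (1.486/n) R^(2/3) √S = (1.486/0.027) × 4.352^(2/3) × √0.0022 = 6.881 ft/s. Hydraulic depth D_h = A/T = 247.3/54.15 = 4.567 ft.
Froude number Fr = V/√(g·D_h) = 6.881/√(32.2×4.567) = 0.567, which is less than 1, so the flow is subcritical.

subcritical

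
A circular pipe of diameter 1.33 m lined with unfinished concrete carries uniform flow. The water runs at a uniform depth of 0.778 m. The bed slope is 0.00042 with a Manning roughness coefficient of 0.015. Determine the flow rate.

For a circular section of diameter D = 1.33 m at depth y = 0.778 m, the central angle is θ = 2 arccos(1 − 2y/D) = 3.483 rad. Then A = (D²/8)(θ − sin θ) = 0.8442 m² and P = Dθ/2 = 2.316 m.
Hydraulic radius R = A/P = 0.8442/2.316 = 0.3645 m.
Manning's equation: Q = (1/n) A R^(2/3) S^(1/2) = (1/0.015) × 0.8442 × 0.3645^(2/3) × 0.00042^(1/2) = 0.589 m³/s.

Q = 0.589 m³/s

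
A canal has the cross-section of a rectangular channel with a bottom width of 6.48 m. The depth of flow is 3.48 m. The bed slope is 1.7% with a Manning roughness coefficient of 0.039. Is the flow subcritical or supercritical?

Flow area A = b·y = 6.48 × 3.48 = 22.55 m². Wetted perimeter P = b + 2y = 6.48 + 2×3.48 = 13.44 m.
Hydraulic radius R = A/P = 22.55/13.44 = 1.678 m.
V = (1/n) R^(2/3) √S = (1/0.039) × 1.678^(2/3) × √0.017 = 4.721 m/s. Hydraulic depth D_h = A/T = 22.55/6.48 = 3.48 m.
Froude number Fr = V/√(g·D_h) = 4.721/√(9.81×3.48) = 0.808, which is less than 1, so the flow is subcritical.

subcritical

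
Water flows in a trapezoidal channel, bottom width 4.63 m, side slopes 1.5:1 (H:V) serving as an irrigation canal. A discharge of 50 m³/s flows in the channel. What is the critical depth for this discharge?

y_c = 1.85 m

At critical depth, Q² T / (g A³) = 1, i.e. A³/T = Q²/g = 50²/9.81 = 254.8.
Try y = 1.36 m: A³/T = 85.7 — short.
Try y = 2.25 m: A³/T = 513.4 — over.
Try y = 1.85 m: A³/T = 252.5 — ≈ 254.8.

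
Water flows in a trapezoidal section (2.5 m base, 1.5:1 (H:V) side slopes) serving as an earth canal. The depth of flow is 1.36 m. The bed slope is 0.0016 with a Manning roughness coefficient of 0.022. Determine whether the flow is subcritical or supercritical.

subcritical

With bottom width b = 2.5 m and side slope z = 1.5: A = (b + zy)y = (2.5 + 1.5×1.36)×1.36 = 6.174 m²; P = b + 2y√(1+z²) = 2.5 + 2×1.36×1.803 = 7.404 m.
Hydraulic radius R = A/P = 6.174/7.404 = 0.834 m.
V = (1/n) R^(2/3) √S = (1/0.022) × 0.834^(2/3) × √0.0016 = 1.611 m/s. Hydraulic depth D_h = A/T = 6.174/6.58 = 0.9384 m.
Froude number Fr = V/√(g·D_h) = 1.611/√(9.81×0.9384) = 0.531, which is less than 1, so the flow is subcritical.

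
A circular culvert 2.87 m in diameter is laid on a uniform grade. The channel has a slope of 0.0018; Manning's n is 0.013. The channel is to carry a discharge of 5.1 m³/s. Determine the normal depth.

y_n = 1.08 m

Manning's equation rearranged: A R^(2/3) = nQ / (1·√S) = 0.013 × 5.1 / (√0.0018) = 1.563.
At y = 1.17 m: A R^(2/3) = 1.809 — too large.
At y = 0.826 m: A R^(2/3) = 0.9367 — too small.
At y = 1.08 m: A R^(2/3) = 1.561 — ≈ 1.563.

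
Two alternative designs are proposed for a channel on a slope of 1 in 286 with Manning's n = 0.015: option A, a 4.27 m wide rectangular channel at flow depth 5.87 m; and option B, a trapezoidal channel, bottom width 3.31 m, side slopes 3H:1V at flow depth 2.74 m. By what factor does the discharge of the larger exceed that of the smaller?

Channel A: Flow area A = b·y = 4.27 × 5.87 = 25.06 m². Wetted perimeter P = b + 2y = 4.27 + 2×5.87 = 16.01 m. Hydraulic radius R = A/P = 25.06/16.01 = 1.566 m. Q_A = (1/0.015)·25.06·1.566^(2/3)·√0.003497 = 133.2 m³/s.
Channel B: With bottom width b = 3.31 m and side slope z = 3: A = (b + zy)y = (3.31 + 3×2.74)×2.74 = 31.59 m²; P = b + 2y√(1+z²) = 3.31 + 2×2.74×3.162 = 20.64 m. Hydraulic radius R = A/P = 31.59/20.64 = 1.531 m. Q_B = (1/0.015)·31.59·1.531^(2/3)·√0.003497 = 165.4 m³/s.
The larger discharge is 165.4 m³/s and the smaller is 133.2 m³/s; the ratio is 1.24.

1.24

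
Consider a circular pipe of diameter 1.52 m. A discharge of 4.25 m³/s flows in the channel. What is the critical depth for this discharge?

At critical depth, Q² T / (g A³) = 1, i.e. A³/T = Q²/g = 4.25²/9.81 = 1.841.
At y = 0.878 m: A³/T = 0.8528 — too small.
At y = 1.07 m: A³/T = 1.833 — close enough.

y_c = 1.07 m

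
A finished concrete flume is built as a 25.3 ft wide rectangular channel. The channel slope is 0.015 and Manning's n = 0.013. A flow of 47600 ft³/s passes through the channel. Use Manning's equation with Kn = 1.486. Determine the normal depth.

y_n = 31.1 ft

Manning's equation rearranged: A R^(2/3) = nQ / (1.486·√S) = 0.013 × 47600 / (1.486 × √0.015) = 3400.
Try y = 33.6 ft: A R^(2/3) = 3730 — over.
Try y = 26.9 ft: A R^(2/3) = 2858 — short.
Try y = 31.1 ft: A R^(2/3) = 3402 — matches.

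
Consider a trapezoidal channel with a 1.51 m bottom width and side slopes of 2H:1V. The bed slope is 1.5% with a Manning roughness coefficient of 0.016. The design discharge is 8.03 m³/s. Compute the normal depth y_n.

Manning's equation rearranged: A R^(2/3) = nQ / (1·√S) = 0.016 × 8.03 / (√0.015) = 1.049.
At y = 0.755 m: A R^(2/3) = 1.372 — too large.
At y = 0.54 m: A R^(2/3) = 0.703 — too small.
At y = 0.661 m: A R^(2/3) = 1.048 — matches.

y_n = 0.661 m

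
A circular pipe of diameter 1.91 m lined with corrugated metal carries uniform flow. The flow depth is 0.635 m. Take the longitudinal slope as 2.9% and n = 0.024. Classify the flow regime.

For a circular section of diameter D = 1.91 m at depth y = 0.635 m, the central angle is θ = 2 arccos(1 − 2y/D) = 2.458 rad. Then A = (D²/8)(θ − sin θ) = 0.833 m² and P = Dθ/2 = 2.348 m.
Hydraulic radius R = A/P = 0.833/2.348 = 0.3548 m.
V = (1/n) R^(2/3) √S = (1/0.024) × 0.3548^(2/3) × √0.029 = 3.556 m/s. Hydraulic depth D_h = A/T = 0.833/1.8 = 0.4629 m.
Froude number Fr = V/√(g·D_h) = 3.556/√(9.81×0.4629) = 1.67, which is greater than 1, so the flow is supercritical.

supercritical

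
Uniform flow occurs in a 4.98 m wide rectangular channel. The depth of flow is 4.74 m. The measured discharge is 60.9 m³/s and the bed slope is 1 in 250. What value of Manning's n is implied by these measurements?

n = 0.034

Flow area A = b·y = 4.98 × 4.74 = 23.61 m². Wetted perimeter P = b + 2y = 4.98 + 2×4.74 = 14.46 m.
Hydraulic radius R = A/P = 23.61/14.46 = 1.632 m.
Rearranging Manning's equation: n = (1/Q) A R^(2/3) S^(1/2) = (1/60.9) × 23.61 × 1.632^(2/3) × √0.004 = 0.034.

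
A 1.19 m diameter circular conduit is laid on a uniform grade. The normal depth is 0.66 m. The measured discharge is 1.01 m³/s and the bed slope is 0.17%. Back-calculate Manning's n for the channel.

For a circular section of diameter D = 1.19 m at depth y = 0.66 m, the central angle is θ = 2 arccos(1 − 2y/D) = 3.361 rad. Then A = (D²/8)(θ − sin θ) = 0.6333 m² and P = Dθ/2 = 2 m.
Hydraulic radius R = A/P = 0.6333/2 = 0.3167 m.
Rearranging Manning's equation: n = (1/Q) A R^(2/3) S^(1/2) = (1/1.01) × 0.6333 × 0.3167^(2/3) × √0.0017 = 0.012.

n = 0.012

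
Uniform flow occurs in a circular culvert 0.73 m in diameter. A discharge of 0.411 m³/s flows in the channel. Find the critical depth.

At critical depth, Q² T / (g A³) = 1, i.e. A³/T = Q²/g = 0.411²/9.81 = 0.01722.
At y = 0.353 m: A³/T = 0.01105 — too small.
At y = 0.497 m: A³/T = 0.04107 — too large.
At y = 0.396 m: A³/T = 0.01714 — close enough.

y_c = 0.396 m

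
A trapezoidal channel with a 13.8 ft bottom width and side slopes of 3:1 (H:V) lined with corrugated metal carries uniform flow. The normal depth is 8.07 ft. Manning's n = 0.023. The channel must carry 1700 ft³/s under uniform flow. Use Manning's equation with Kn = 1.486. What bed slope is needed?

With bottom width b = 13.8 ft and side slope z = 3: A = (b + zy)y = (13.8 + 3×8.07)×8.07 = 306.7 ft²; P = b + 2y√(1+z²) = 13.8 + 2×8.07×3.162 = 64.84 ft.
Hydraulic radius R = A/P = 306.7/64.84 = 4.731 ft.
From Manning's equation, S = [nQ / (1.486 A R^(2/3))]² = [0.023 × 1700 / (1.486 × 306.7 × 4.731^(2/3))]² = 0.000927.

S = 0.000927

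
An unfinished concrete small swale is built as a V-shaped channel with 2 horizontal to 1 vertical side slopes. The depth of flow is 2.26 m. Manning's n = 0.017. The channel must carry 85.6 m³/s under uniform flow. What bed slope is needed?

S = 0.02

For a triangular section with side slope z = 2: A = zy² = 2×2.26² = 10.22 m²; P = 2y√(1+z²) = 2×2.26×2.236 = 10.11 m.
Hydraulic radius R = A/P = 10.22/10.11 = 1.011 m.
From Manning's equation, S = [nQ / (1 A R^(2/3))]² = [0.017 × 85.6 / (1 × 10.22 × 1.011^(2/3))]² = 0.02.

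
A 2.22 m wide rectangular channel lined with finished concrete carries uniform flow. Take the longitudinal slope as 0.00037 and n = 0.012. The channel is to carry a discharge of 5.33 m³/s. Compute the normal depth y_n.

Manning's equation rearranged: A R^(2/3) = nQ / (1·√S) = 0.012 × 5.33 / (√0.00037) = 3.325.
Trying y = 2.32 m: A R^(2/3) = 4.255 — high.
Trying y = 1.69 m: A R^(2/3) = 2.873 — low.
Trying y = 1.9 m: A R^(2/3) = 3.327 — matches.

y_n = 1.9 m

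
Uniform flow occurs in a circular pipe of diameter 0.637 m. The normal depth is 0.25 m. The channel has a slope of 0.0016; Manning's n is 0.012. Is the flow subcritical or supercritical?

For a circular section of diameter D = 0.637 m at depth y = 0.25 m, the central angle is θ = 2 arccos(1 − 2y/D) = 2.708 rad. Then A = (D²/8)(θ − sin θ) = 0.116 m² and P = Dθ/2 = 0.8625 m.
Hydraulic radius R = A/P = 0.116/0.8625 = 0.1345 m.
V = (1/n) R^(2/3) √S = (1/0.012) × 0.1345^(2/3) × √0.0016 = 0.8752 m/s. Hydraulic depth D_h = A/T = 0.116/0.6221 = 0.1865 m.
Froude number Fr = V/√(g·D_h) = 0.8752/√(9.81×0.1865) = 0.647, which is less than 1, so the flow is subcritical.

subcritical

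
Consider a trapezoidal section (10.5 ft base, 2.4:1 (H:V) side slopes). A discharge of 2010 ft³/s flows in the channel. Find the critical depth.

y_c = 6.61 ft

At critical depth, Q² T / (g A³) = 1, i.e. A³/T = Q²/g = 2010²/32.2 = 125500.
At y = 5.12 ft: A³/T = 45280 — short.
At y = 8.26 ft: A³/T = 313400 — over.
At y = 6.61 ft: A³/T = 125300 — close enough.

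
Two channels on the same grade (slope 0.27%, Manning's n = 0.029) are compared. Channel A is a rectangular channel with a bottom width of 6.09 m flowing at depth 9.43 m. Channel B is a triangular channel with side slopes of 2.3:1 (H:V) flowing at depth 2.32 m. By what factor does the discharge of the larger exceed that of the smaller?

Channel A: Flow area A = b·y = 6.09 × 9.43 = 57.43 m². Wetted perimeter P = b + 2y = 6.09 + 2×9.43 = 24.95 m. Hydraulic radius R = A/P = 57.43/24.95 = 2.302 m. Q_A = (1/0.029)·57.43·2.302^(2/3)·√0.0027 = 179.4 m³/s.
Channel B: For a triangular section with side slope z = 2.3: A = zy² = 2.3×2.32² = 12.38 m²; P = 2y√(1+z²) = 2×2.32×2.508 = 11.64 m. Hydraulic radius R = A/P = 12.38/11.64 = 1.064 m. Q_B = (1/0.029)·12.38·1.064^(2/3)·√0.0027 = 23.12 m³/s.
The larger discharge is 179.4 m³/s and the smaller is 23.12 m³/s; the ratio is 7.76.

7.76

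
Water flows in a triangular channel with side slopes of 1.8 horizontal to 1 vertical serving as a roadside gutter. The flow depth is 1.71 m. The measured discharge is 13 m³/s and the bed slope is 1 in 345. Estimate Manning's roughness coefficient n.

n = 0.018

For a triangular section with side slope z = 1.8: A = zy² = 1.8×1.71² = 5.263 m²; P = 2y√(1+z²) = 2×1.71×2.059 = 7.042 m.
Hydraulic radius R = A/P = 5.263/7.042 = 0.7474 m.
Rearranging Manning's equation: n = (1/Q) A R^(2/3) S^(1/2) = (1/13) × 5.263 × 0.7474^(2/3) × √0.002899 = 0.018.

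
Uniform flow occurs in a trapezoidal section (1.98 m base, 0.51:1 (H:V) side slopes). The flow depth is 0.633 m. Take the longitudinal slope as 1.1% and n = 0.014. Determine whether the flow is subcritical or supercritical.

With bottom width b = 1.98 m and side slope z = 0.51: A = (b + zy)y = (1.98 + 0.51×0.633)×0.633 = 1.458 m²; P = b + 2y√(1+z²) = 1.98 + 2×0.633×1.123 = 3.401 m.
Hydraulic radius R = A/P = 1.458/3.401 = 0.4286 m.
V = (1/n) R^(2/3) √S = (1/0.014) × 0.4286^(2/3) × √0.011 = 4.259 m/s. Hydraulic depth D_h = A/T = 1.458/2.626 = 0.5552 m.
Froude number Fr = V/√(g·D_h) = 4.259/√(9.81×0.5552) = 1.82, which is greater than 1, so the flow is supercritical.

supercritical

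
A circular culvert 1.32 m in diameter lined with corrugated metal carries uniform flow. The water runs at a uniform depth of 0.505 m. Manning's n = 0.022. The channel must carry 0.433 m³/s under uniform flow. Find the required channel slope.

For a circular section of diameter D = 1.32 m at depth y = 0.505 m, the central angle is θ = 2 arccos(1 − 2y/D) = 2.667 rad. Then A = (D²/8)(θ − sin θ) = 0.4815 m² and P = Dθ/2 = 1.761 m.
Hydraulic radius R = A/P = 0.4815/1.761 = 0.2735 m.
From Manning's equation, S = [nQ / (1 A R^(2/3))]² = [0.022 × 0.433 / (1 × 0.4815 × 0.2735^(2/3))]² = 0.0022.

S = 0.0022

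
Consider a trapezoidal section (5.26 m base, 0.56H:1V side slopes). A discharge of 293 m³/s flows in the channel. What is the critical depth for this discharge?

At critical depth, Q² T / (g A³) = 1, i.e. A³/T = Q²/g = 293²/9.81 = 8751.
At y = 6.32 m: A³/T = 13940 — high.
At y = 5.55 m: A³/T = 8729 — ≈ 8751.

y_c = 5.55 m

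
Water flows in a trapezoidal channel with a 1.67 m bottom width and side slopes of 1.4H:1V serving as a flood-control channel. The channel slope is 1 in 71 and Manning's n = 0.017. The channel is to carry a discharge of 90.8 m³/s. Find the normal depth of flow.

Manning's equation rearranged: A R^(2/3) = nQ / (1·√S) = 0.017 × 90.8 / (√0.01408) = 13.01.
Try y = 1.64 m: A R^(2/3) = 6.015 — short.
Try y = 2.67 m: A R^(2/3) = 17.46 — over.
Try y = 2.34 m: A R^(2/3) = 13 — close enough.

y_n = 2.34 m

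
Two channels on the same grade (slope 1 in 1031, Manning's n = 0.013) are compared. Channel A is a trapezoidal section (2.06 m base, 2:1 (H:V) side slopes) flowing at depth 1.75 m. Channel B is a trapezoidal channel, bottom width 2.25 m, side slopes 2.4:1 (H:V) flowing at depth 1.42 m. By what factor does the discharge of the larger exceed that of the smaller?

Channel A: With bottom width b = 2.06 m and side slope z = 2: A = (b + zy)y = (2.06 + 2×1.75)×1.75 = 9.73 m²; P = b + 2y√(1+z²) = 2.06 + 2×1.75×2.236 = 9.886 m. Hydraulic radius R = A/P = 9.73/9.886 = 0.9842 m. Q_A = (1/0.013)·9.73·0.9842^(2/3)·√0.0009699 = 23.06 m³/s.
Channel B: With bottom width b = 2.25 m and side slope z = 2.4: A = (b + zy)y = (2.25 + 2.4×1.42)×1.42 = 8.034 m²; P = b + 2y√(1+z²) = 2.25 + 2×1.42×2.6 = 9.634 m. Hydraulic radius R = A/P = 8.034/9.634 = 0.834 m. Q_B = (1/0.013)·8.034·0.834^(2/3)·√0.0009699 = 17.05 m³/s.
The larger discharge is 23.06 m³/s and the smaller is 17.05 m³/s; the ratio is 1.35.

1.35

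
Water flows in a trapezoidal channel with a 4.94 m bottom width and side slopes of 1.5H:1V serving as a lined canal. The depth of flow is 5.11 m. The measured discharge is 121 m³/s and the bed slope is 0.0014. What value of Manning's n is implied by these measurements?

With bottom width b = 4.94 m and side slope z = 1.5: A = (b + zy)y = (4.94 + 1.5×5.11)×5.11 = 64.41 m²; P = b + 2y√(1+z²) = 4.94 + 2×5.11×1.803 = 23.36 m.
Hydraulic radius R = A/P = 64.41/23.36 = 2.757 m.
Rearranging Manning's equation: n = (1/Q) A R^(2/3) S^(1/2) = (1/121) × 64.41 × 2.757^(2/3) × √0.0014 = 0.0392.

n = 0.0392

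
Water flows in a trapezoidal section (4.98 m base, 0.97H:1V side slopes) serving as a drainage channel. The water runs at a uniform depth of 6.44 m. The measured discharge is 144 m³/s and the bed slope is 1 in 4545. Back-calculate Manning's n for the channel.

With bottom width b = 4.98 m and side slope z = 0.97: A = (b + zy)y = (4.98 + 0.97×6.44)×6.44 = 72.3 m²; P = b + 2y√(1+z²) = 4.98 + 2×6.44×1.393 = 22.92 m.
Hydraulic radius R = A/P = 72.3/22.92 = 3.154 m.
Rearranging Manning's equation: n = (1/Q) A R^(2/3) S^(1/2) = (1/144) × 72.3 × 3.154^(2/3) × √0.00022 = 0.016.

n = 0.016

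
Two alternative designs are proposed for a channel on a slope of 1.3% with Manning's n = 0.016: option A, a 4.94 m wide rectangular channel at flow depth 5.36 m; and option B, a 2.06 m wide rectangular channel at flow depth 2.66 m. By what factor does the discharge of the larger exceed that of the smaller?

Channel A: Flow area A = b·y = 4.94 × 5.36 = 26.48 m². Wetted perimeter P = b + 2y = 4.94 + 2×5.36 = 15.66 m. Hydraulic radius R = A/P = 26.48/15.66 = 1.691 m. Q_A = (1/0.016)·26.48·1.691^(2/3)·√0.013 = 267.8 m³/s.
Channel B: Flow area A = b·y = 2.06 × 2.66 = 5.48 m². Wetted perimeter P = b + 2y = 2.06 + 2×2.66 = 7.38 m. Hydraulic radius R = A/P = 5.48/7.38 = 0.7425 m. Q_B = (1/0.016)·5.48·0.7425^(2/3)·√0.013 = 32.02 m³/s.
The larger discharge is 267.8 m³/s and the smaller is 32.02 m³/s; the ratio is 8.36.

8.36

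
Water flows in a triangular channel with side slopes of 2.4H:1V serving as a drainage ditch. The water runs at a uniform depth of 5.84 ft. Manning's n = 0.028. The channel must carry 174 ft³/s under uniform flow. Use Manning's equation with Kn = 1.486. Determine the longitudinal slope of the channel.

For a triangular section with side slope z = 2.4: A = zy² = 2.4×5.84² = 81.85 ft²; P = 2y√(1+z²) = 2×5.84×2.6 = 30.37 ft.
Hydraulic radius R = A/P = 81.85/30.37 = 2.695 ft.
From Manning's equation, S = [nQ / (1.486 A R^(2/3))]² = [0.028 × 174 / (1.486 × 81.85 × 2.695^(2/3))]² = 0.000428.

S = 0.000428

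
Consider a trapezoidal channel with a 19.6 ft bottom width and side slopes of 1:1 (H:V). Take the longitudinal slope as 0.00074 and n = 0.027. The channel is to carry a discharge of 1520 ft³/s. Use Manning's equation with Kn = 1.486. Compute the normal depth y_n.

Manning's equation rearranged: A R^(2/3) = nQ / (1.486·√S) = 0.027 × 1520 / (1.486 × √0.00074) = 1015.
Try y = 12.5 ft: A R^(2/3) = 1510 — over.
Try y = 10.1 ft: A R^(2/3) = 1015 — ≈ 1015.

y_n = 10.1 ft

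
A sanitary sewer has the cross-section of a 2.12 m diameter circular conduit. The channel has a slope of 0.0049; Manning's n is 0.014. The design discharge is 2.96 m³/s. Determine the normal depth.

y_n = 0.732 m

Manning's equation rearranged: A R^(2/3) = nQ / (1·√S) = 0.014 × 2.96 / (√0.0049) = 0.592.
At y = 0.61 m: A R^(2/3) = 0.4175 — short.
At y = 0.931 m: A R^(2/3) = 0.9221 — over.
At y = 0.732 m: A R^(2/3) = 0.5925 — ≈ 0.592.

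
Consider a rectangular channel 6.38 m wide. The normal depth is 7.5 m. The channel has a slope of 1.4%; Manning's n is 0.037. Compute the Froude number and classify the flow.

subcritical

Flow area A = b·y = 6.38 × 7.5 = 47.85 m². Wetted perimeter P = b + 2y = 6.38 + 2×7.5 = 21.38 m.
Hydraulic radius R = A/P = 47.85/21.38 = 2.238 m.
V = (1/n) R^(2/3) √S = (1/0.037) × 2.238^(2/3) × √0.014 = 5.472 m/s. Hydraulic depth D_h = A/T = 47.85/6.38 = 7.5 m.
Froude number Fr = V/√(g·D_h) = 5.472/√(9.81×7.5) = 0.638, which is less than 1, so the flow is subcritical.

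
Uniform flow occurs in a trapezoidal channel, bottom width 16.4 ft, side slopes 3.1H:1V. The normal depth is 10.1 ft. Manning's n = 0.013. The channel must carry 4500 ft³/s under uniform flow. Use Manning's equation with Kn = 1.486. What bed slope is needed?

S = 0.000631

With bottom width b = 16.4 ft and side slope z = 3.1: A = (b + zy)y = (16.4 + 3.1×10.1)×10.1 = 481.9 ft²; P = b + 2y√(1+z²) = 16.4 + 2×10.1×3.257 = 82.2 ft.
Hydraulic radius R = A/P = 481.9/82.2 = 5.862 ft.
From Manning's equation, S = [nQ / (1.486 A R^(2/3))]² = [0.013 × 4500 / (1.486 × 481.9 × 5.862^(2/3))]² = 0.000631.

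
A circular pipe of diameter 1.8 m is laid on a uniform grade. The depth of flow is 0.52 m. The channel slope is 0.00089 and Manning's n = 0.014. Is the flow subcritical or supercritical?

subcritical

For a circular section of diameter D = 1.8 m at depth y = 0.52 m, the central angle is θ = 2 arccos(1 − 2y/D) = 2.27 rad. Then A = (D²/8)(θ − sin θ) = 0.6092 m² and P = Dθ/2 = 2.043 m.
Hydraulic radius R = A/P = 0.6092/2.043 = 0.2982 m.
V = (1/n) R^(2/3) √S = (1/0.014) × 0.2982^(2/3) × √0.00089 = 0.9512 m/s. Hydraulic depth D_h = A/T = 0.6092/1.632 = 0.3734 m.
Froude number Fr = V/√(g·D_h) = 0.9512/√(9.81×0.3734) = 0.497, which is less than 1, so the flow is subcritical.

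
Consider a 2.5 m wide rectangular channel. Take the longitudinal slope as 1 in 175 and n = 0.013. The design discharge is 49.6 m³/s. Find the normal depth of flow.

Manning's equation rearranged: A R^(2/3) = nQ / (1·√S) = 0.013 × 49.6 / (√0.005714) = 8.53.
Try y = 3.18 m: A R^(2/3) = 7.396 — short.
Try y = 4.37 m: A R^(2/3) = 10.72 — over.
Try y = 3.59 m: A R^(2/3) = 8.534 — ≈ 8.53.

y_n = 3.59 m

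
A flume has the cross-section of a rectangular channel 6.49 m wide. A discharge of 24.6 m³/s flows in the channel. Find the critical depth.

For a rectangular channel, critical depth y_c = (q²/g)^(1/3) where q = Q/b = 24.6/6.49 = 3.79 m²/s.
So y_c = (3.79²/9.81)^(1/3) = 1.14 m.

y_c = 1.14 m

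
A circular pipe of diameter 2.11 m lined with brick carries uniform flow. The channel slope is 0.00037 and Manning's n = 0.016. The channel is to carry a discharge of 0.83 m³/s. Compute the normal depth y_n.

Manning's equation rearranged: A R^(2/3) = nQ / (1·√S) = 0.016 × 0.83 / (√0.00037) = 0.6904.
Trying y = 0.941 m: A R^(2/3) = 0.9358 — high.
Trying y = 0.654 m: A R^(2/3) = 0.4761 — low.
Trying y = 0.796 m: A R^(2/3) = 0.6906 — close enough.

y_n = 0.796 m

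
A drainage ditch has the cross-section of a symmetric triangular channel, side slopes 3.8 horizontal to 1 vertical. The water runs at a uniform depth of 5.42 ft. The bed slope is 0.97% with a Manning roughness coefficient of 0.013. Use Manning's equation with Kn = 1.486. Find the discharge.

For a triangular section with side slope z = 3.8: A = zy² = 3.8×5.42² = 111.6 ft²; P = 2y√(1+z²) = 2×5.42×3.929 = 42.59 ft.
Hydraulic radius R = A/P = 111.6/42.59 = 2.621 ft.
Manning's equation: Q = (1.486/n) A R^(2/3) S^(1/2) = (1.486/0.013) × 111.6 × 2.621^(2/3) × 0.0097^(1/2) = 2390 ft³/s.

Q = 2390 ft³/s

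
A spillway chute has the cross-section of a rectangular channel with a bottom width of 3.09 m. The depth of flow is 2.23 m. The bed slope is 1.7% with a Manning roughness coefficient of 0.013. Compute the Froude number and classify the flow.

Flow area A = b·y = 3.09 × 2.23 = 6.891 m². Wetted perimeter P = b + 2y = 3.09 + 2×2.23 = 7.55 m.
Hydraulic radius R = A/P = 6.891/7.55 = 0.9127 m.
V = (1/n) R^(2/3) √S = (1/0.013) × 0.9127^(2/3) × √0.017 = 9.437 m/s. Hydraulic depth D_h = A/T = 6.891/3.09 = 2.23 m.
Froude number Fr = V/√(g·D_h) = 9.437/√(9.81×2.23) = 2.02, which is greater than 1, so the flow is supercritical.

supercritical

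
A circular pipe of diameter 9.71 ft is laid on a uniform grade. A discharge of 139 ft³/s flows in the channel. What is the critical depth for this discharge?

y_c = 2.77 ft

At critical depth, Q² T / (g A³) = 1, i.e. A³/T = Q²/g = 139²/32.2 = 600.
Trying y = 3.29 ft: A³/T = 1174 — over.
Trying y = 2.22 ft: A³/T = 254.6 — short.
Trying y = 2.77 ft: A³/T = 602.9 — ≈ 600.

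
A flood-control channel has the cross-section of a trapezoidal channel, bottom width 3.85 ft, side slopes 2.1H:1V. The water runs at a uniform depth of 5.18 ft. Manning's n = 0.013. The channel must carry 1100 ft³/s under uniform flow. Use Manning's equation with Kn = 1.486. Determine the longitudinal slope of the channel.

With bottom width b = 3.85 ft and side slope z = 2.1: A = (b + zy)y = (3.85 + 2.1×5.18)×5.18 = 76.29 ft²; P = b + 2y√(1+z²) = 3.85 + 2×5.18×2.326 = 27.95 ft.
Hydraulic radius R = A/P = 76.29/27.95 = 2.73 ft.
From Manning's equation, S = [nQ / (1.486 A R^(2/3))]² = [0.013 × 1100 / (1.486 × 76.29 × 2.73^(2/3))]² = 0.00417.

S = 0.00417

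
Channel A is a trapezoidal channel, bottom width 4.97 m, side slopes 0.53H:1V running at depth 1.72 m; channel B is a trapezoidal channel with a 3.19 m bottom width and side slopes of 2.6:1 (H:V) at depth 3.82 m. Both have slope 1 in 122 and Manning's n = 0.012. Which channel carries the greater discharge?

channel B

Channel A: With bottom width b = 4.97 m and side slope z = 0.53: A = (b + zy)y = (4.97 + 0.53×1.72)×1.72 = 10.12 m²; P = b + 2y√(1+z²) = 4.97 + 2×1.72×1.132 = 8.863 m. Hydraulic radius R = A/P = 10.12/8.863 = 1.141 m. Q_A = (1/0.012)·10.12·1.141^(2/3)·√0.008197 = 83.36 m³/s.
Channel B: With bottom width b = 3.19 m and side slope z = 2.6: A = (b + zy)y = (3.19 + 2.6×3.82)×3.82 = 50.13 m²; P = b + 2y√(1+z²) = 3.19 + 2×3.82×2.786 = 24.47 m. Hydraulic radius R = A/P = 50.13/24.47 = 2.048 m. Q_B = (1/0.012)·50.13·2.048^(2/3)·√0.008197 = 609.9 m³/s.
Q_A = 83.36 m³/s vs Q_B = 609.9 m³/s, so channel B carries more.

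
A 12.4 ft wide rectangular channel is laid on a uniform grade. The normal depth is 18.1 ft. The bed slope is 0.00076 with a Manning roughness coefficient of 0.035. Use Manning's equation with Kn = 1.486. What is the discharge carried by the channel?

Q = 729 ft³/s

Flow area A = b·y = 12.4 × 18.1 = 224.4 ft². Wetted perimeter P = b + 2y = 12.4 + 2×18.1 = 48.6 ft.
Hydraulic radius R = A/P = 224.4/48.6 = 4.618 ft.
Manning's equation: Q = (1.486/n) A R^(2/3) S^(1/2) = (1.486/0.035) × 224.4 × 4.618^(2/3) × 0.00076^(1/2) = 729 ft³/s.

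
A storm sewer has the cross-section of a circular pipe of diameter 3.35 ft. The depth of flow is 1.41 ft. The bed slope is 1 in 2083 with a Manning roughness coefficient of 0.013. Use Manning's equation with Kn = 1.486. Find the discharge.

Q = 7.25 ft³/s

For a circular section of diameter D = 3.35 ft at depth y = 1.41 ft, the central angle is θ = 2 arccos(1 − 2y/D) = 2.824 rad. Then A = (D²/8)(θ − sin θ) = 3.523 ft² and P = Dθ/2 = 4.73 ft.
Hydraulic radius R = A/P = 3.523/4.73 = 0.7448 ft.
Manning's equation: Q = (1.486/n) A R^(2/3) S^(1/2) = (1.486/0.013) × 3.523 × 0.7448^(2/3) × 0.0004801^(1/2) = 7.25 ft³/s.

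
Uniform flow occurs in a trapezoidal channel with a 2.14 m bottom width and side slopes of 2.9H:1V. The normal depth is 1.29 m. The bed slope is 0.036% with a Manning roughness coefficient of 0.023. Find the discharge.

With bottom width b = 2.14 m and side slope z = 2.9: A = (b + zy)y = (2.14 + 2.9×1.29)×1.29 = 7.586 m²; P = b + 2y√(1+z²) = 2.14 + 2×1.29×3.068 = 10.05 m.
Hydraulic radius R = A/P = 7.586/10.05 = 0.7545 m.
Manning's equation: Q = (1/n) A R^(2/3) S^(1/2) = (1/0.023) × 7.586 × 0.7545^(2/3) × 0.00036^(1/2) = 5.19 m³/s.

Q = 5.19 m³/s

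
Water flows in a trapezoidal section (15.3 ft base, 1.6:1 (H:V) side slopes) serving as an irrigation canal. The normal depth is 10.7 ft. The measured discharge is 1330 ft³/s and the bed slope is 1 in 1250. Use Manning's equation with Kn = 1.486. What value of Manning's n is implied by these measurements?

n = 0.0371

With bottom width b = 15.3 ft and side slope z = 1.6: A = (b + zy)y = (15.3 + 1.6×10.7)×10.7 = 346.9 ft²; P = b + 2y√(1+z²) = 15.3 + 2×10.7×1.887 = 55.68 ft.
Hydraulic radius R = A/P = 346.9/55.68 = 6.23 ft.
Rearranging Manning's equation: n = (1.486/Q) A R^(2/3) S^(1/2) = (1.486/1330) × 346.9 × 6.23^(2/3) × √0.0008 = 0.0371.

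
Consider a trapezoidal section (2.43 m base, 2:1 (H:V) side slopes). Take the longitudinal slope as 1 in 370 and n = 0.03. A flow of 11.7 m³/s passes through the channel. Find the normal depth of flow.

y_n = 1.42 m

Manning's equation rearranged: A R^(2/3) = nQ / (1·√S) = 0.03 × 11.7 / (√0.002703) = 6.752.
Try y = 1.23 m: A R^(2/3) = 5.002 — low.
Try y = 1.76 m: A R^(2/3) = 10.59 — high.
Try y = 1.42 m: A R^(2/3) = 6.727 — close enough.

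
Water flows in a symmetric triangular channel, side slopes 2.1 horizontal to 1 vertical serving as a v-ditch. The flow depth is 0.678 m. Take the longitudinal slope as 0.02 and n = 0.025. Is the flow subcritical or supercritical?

supercritical

For a triangular section with side slope z = 2.1: A = zy² = 2.1×0.678² = 0.9653 m²; P = 2y√(1+z²) = 2×0.678×2.326 = 3.154 m.
Hydraulic radius R = A/P = 0.9653/3.154 = 0.3061 m.
V = (1/n) R^(2/3) √S = (1/0.025) × 0.3061^(2/3) × √0.02 = 2.569 m/s. Hydraulic depth D_h = A/T = 0.9653/2.848 = 0.339 m.
Froude number Fr = V/√(g·D_h) = 2.569/√(9.81×0.339) = 1.41, which is greater than 1, so the flow is supercritical.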